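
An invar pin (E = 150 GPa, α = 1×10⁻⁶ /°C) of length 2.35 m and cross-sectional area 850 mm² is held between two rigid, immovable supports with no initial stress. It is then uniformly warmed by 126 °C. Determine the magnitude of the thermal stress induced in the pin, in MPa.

The supports are rigid, so the total axial strain is zero. The restrained thermal strain is ε = αΔT = 1×10⁻⁶ × 126 = 126×10⁻⁶.
The stress required to suppress this strain is σ = Eε = 150×10³ × 126×10⁻⁶ = 18.9 MPa, compressive since the pin is trying to expand.

σ ≈ 18.9 MPa (compressive)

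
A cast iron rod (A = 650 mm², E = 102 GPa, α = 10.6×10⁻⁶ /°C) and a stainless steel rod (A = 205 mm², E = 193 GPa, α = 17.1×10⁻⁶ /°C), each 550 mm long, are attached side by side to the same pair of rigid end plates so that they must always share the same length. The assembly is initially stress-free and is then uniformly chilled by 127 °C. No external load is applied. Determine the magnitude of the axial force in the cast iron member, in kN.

Both members must finish at the same length. With the larger α, the stainless steel tends to over-contract; the plates restrain it, putting the stainless steel in tension and the cast iron in compression. With no external load the two internal forces are equal and opposite, magnitude P.
Equating the net (thermal + elastic) strains gives |α₁ − α₂|·ΔT = P·[1/(A₁E₁) + 1/(A₂E₂)].
|α₁ − α₂|·ΔT = 6.5×10⁻⁶ × 127 = 0.0008255.
1/(A₁E₁) + 1/(A₂E₂) = 1/(650×102×10³) + 1/(205×193×10³) = 4.036×10⁻⁸ N⁻¹.
P = 0.0008255 / 4.036×10⁻⁸ = 20450 N = 20.45 kN.

P ≈ 20.5 kN (compressive in the cast iron)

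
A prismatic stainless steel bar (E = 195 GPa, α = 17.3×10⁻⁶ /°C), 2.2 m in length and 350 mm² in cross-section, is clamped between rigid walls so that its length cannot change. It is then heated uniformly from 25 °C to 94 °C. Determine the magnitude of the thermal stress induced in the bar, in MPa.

σ ≈ 233 MPa (compressive)

With length fixed, the mechanical strain must cancel the thermal strain αΔT = 17.3×10⁻⁶ × 69 = 1193.7×10⁻⁶.
σ = EαΔT = 195×10³ × 17.3×10⁻⁶ × 69 = 232.8 MPa (compressive; the bar is trying to expand).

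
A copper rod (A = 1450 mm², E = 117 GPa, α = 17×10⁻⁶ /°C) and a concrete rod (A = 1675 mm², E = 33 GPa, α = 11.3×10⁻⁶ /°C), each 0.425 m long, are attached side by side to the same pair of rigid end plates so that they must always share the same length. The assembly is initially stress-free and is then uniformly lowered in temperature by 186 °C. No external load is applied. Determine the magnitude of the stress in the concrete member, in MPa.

The copper has the larger α, so on cooling it would change length more than the concrete if both were free. The rigid plates force a common final length, so the copper is put into tension and the concrete into compression, with equal and opposite forces P (no external load).
Compatibility of the two members (thermal + elastic change equal): (α₁ − α₂)ΔT = P·[1/(A₁E₁) + 1/(A₂E₂)].
|α₁ − α₂|·ΔT = 5.7×10⁻⁶ × 186 = 0.00106.
1/(A₁E₁) + 1/(A₂E₂) = 1/(1450×117×10³) + 1/(1675×33×10³) = 2.399×10⁻⁸ N⁻¹.
P = 0.00106 / 2.399×10⁻⁸ = 44200 N = 44.2 kN.
σ_{concrete} = P/A₂ = 44200/1675 = 26.39 MPa, compressive.

σ ≈ 26.4 MPa (compressive)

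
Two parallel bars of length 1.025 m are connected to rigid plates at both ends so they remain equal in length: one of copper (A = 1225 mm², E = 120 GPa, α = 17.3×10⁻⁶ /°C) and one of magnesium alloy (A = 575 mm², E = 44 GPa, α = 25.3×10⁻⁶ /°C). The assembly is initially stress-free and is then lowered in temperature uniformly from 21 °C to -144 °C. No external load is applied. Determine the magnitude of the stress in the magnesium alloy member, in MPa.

Both members must finish at the same length. With the larger α, the magnesium alloy tends to over-contract; the plates restrain it, putting the magnesium alloy in tension and the copper in compression. With no external load the two internal forces are equal and opposite, magnitude P.
Equating the net (thermal + elastic) strains gives |α₁ − α₂|·ΔT = P·[1/(A₁E₁) + 1/(A₂E₂)].
|α₁ − α₂|·ΔT = 8×10⁻⁶ × 165 = 0.00132.
1/(A₁E₁) + 1/(A₂E₂) = 1/(1225×120×10³) + 1/(575×44×10³) = 4.633×10⁻⁸ N⁻¹.
So P = 0.00132 / 4.633×10⁻⁸ = 28.49 kN.
σ_{magnesium alloy} = P/A₂ = 28490/575 = 49.55 MPa, tensile.

σ ≈ 49.6 MPa (tensile)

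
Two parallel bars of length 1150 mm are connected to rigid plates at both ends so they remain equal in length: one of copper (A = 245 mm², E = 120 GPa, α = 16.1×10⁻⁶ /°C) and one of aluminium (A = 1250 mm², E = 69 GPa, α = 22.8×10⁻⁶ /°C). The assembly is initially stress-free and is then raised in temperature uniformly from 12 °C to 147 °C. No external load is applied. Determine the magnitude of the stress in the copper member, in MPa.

The aluminium has the larger α, so on heating it would change length more than the copper if both were free. The rigid plates force a common final length, so the aluminium is put into compression and the copper into tension, with equal and opposite forces P (no external load).
Compatibility of the two members (thermal + elastic change equal): (α₁ − α₂)ΔT = P·[1/(A₁E₁) + 1/(A₂E₂)].
|α₁ − α₂|·ΔT = 6.7×10⁻⁶ × 135 = 0.0009045.
1/(A₁E₁) + 1/(A₂E₂) = 1/(245×120×10³) + 1/(1250×69×10³) = 4.561×10⁻⁸ N⁻¹.
P = 0.0009045 / 4.561×10⁻⁸ = 19830 N = 19.83 kN.
σ_{copper} = P/A₁ = 19830/245 = 80.95 MPa, tensile.

σ ≈ 80.9 MPa (tensile)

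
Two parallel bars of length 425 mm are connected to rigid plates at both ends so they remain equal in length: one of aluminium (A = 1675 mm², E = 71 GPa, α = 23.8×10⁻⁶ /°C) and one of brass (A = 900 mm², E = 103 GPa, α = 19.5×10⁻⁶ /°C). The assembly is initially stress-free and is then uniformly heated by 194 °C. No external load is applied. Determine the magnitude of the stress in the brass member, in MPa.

The aluminium has the larger α, so on heating it would change length more than the brass if both were free. The rigid plates force a common final length, so the aluminium is put into compression and the brass into tension, with equal and opposite forces P (no external load).
Equating the net (thermal + elastic) strains gives |α₁ − α₂|·ΔT = P·[1/(A₁E₁) + 1/(A₂E₂)].
|α₁ − α₂|·ΔT = 4.3×10⁻⁶ × 194 = 0.0008342.
1/(A₁E₁) + 1/(A₂E₂) = 1/(1675×71×10³) + 1/(900×103×10³) = 1.92×10⁻⁸ N⁻¹.
So P = 0.0008342 / 1.92×10⁻⁸ = 43.46 kN.
σ_{brass} = P/A₂ = 43460/900 = 48.29 MPa, tensile.

σ ≈ 48.3 MPa (tensile)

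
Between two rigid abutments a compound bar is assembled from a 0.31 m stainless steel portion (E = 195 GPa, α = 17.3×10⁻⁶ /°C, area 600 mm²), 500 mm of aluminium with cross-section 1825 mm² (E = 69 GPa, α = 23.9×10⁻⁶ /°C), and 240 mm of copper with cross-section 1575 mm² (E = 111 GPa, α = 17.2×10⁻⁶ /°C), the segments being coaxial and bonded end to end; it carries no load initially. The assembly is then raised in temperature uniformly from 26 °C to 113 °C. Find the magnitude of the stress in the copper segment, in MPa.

σ ≈ 148 MPa (compressive)

If the supports were absent, the total length change would be Σ αᵢΔT Lᵢ = 17.3×10⁻⁶×87×310 + 23.9×10⁻⁶×87×500 + 17.2×10⁻⁶×87×240 = 1.865 mm.
Since the ends are fixed, an axial force P builds up, equal in every segment, with P · Σ Lᵢ/(AᵢEᵢ) = δ_free.
The series flexibility is Σ Lᵢ/(AᵢEᵢ) = 310/(600×195×10³) + 500/(1825×69×10³) + 240/(1575×111×10³) = 7.993×10⁻⁶ mm/N.
So P = 1.865 / 7.993×10⁻⁶ = 233.4 kN, compressive.
σ_{copper} = P / A = 233400 / 1575 = 148.2 MPa.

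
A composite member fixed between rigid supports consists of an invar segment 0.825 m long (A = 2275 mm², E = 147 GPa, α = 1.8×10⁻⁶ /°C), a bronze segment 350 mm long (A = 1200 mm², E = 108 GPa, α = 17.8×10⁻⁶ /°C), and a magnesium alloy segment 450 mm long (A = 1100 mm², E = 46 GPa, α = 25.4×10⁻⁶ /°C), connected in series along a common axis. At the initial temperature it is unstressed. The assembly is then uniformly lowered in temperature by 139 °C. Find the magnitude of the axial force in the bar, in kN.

Free thermal contraction of the whole bar: Σ αᵢΔT Lᵢ = 1.8×10⁻⁶×139×825 + 17.8×10⁻⁶×139×350 + 25.4×10⁻⁶×139×450 = 2.661 mm.
The walls prevent any net length change, so an axial force P (same in every segment) develops. Compatibility: P · Σ Lᵢ/(AᵢEᵢ) = δ_free.
Σ Lᵢ/(AᵢEᵢ) = 825/(2275×147×10³) + 350/(1200×108×10³) + 450/(1100×46×10³) = 1.406×10⁻⁵ mm/N.
So P = 2.661 / 1.406×10⁻⁵ = 189.3 kN, tensile.

P ≈ 189 kN (tensile)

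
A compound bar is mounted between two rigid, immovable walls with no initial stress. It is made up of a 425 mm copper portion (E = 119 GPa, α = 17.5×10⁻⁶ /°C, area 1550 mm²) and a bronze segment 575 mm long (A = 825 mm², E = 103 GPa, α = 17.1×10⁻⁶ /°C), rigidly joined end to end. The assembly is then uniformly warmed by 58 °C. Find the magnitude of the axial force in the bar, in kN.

With the walls removed the bar would change length by δ_free = Σ αᵢΔT Lᵢ = 17.5×10⁻⁶×58×425 + 17.1×10⁻⁶×58×575 = 1.002 mm.
Since the ends are fixed, an axial force P builds up, equal in every segment, with P · Σ Lᵢ/(AᵢEᵢ) = δ_free.
The series flexibility is Σ Lᵢ/(AᵢEᵢ) = 425/(1550×119×10³) + 575/(825×103×10³) = 9.071×10⁻⁶ mm/N.
Hence P = δ_free / Σ(L/AE) = 1.002/9.071×10⁻⁶ = 110.4 kN (compressive).

P ≈ 110 kN (compressive)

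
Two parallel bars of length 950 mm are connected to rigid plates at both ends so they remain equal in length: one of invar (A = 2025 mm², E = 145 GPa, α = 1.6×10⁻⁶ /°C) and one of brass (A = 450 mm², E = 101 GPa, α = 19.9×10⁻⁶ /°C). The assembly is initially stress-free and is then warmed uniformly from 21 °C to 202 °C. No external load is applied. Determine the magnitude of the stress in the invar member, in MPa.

σ ≈ 64.4 MPa (tensile)

Both members must finish at the same length. With the larger α, the brass tends to over-expand; the plates restrain it, putting the brass in compression and the invar in tension. With no external load the two internal forces are equal and opposite, magnitude P.
Compatibility of the two members (thermal + elastic change equal): (α₁ − α₂)ΔT = P·[1/(A₁E₁) + 1/(A₂E₂)].
|α₁ − α₂|·ΔT = 18.3×10⁻⁶ × 181 = 0.003312.
1/(A₁E₁) + 1/(A₂E₂) = 1/(2025×145×10³) + 1/(450×101×10³) = 2.541×10⁻⁸ N⁻¹.
P = 0.003312 / 2.541×10⁻⁸ = 130400 N = 130.4 kN.
σ_{invar} = P/A₁ = 130400/2025 = 64.38 MPa, tensile.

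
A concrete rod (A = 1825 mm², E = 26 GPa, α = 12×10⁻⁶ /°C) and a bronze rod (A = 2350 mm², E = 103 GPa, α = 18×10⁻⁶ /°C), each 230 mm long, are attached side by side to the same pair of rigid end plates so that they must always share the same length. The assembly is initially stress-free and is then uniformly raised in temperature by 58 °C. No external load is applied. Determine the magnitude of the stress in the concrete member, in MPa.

The bronze has the larger α, so on heating it would change length more than the concrete if both were free. The rigid plates force a common final length, so the bronze is put into compression and the concrete into tension, with equal and opposite forces P (no external load).
Setting the final lengths equal and cancelling L: (α₁ − α₂)ΔT = P/(A₁E₁) + P/(A₂E₂).
|α₁ − α₂|·ΔT = 6×10⁻⁶ × 58 = 0.000348.
1/(A₁E₁) + 1/(A₂E₂) = 1/(1825×26×10³) + 1/(2350×103×10³) = 2.521×10⁻⁸ N⁻¹.
So P = 0.000348 / 2.521×10⁻⁸ = 13.81 kN.
σ_{concrete} = P/A₁ = 13810/1825 = 7.565 MPa, tensile.

σ ≈ 7.57 MPa (tensile)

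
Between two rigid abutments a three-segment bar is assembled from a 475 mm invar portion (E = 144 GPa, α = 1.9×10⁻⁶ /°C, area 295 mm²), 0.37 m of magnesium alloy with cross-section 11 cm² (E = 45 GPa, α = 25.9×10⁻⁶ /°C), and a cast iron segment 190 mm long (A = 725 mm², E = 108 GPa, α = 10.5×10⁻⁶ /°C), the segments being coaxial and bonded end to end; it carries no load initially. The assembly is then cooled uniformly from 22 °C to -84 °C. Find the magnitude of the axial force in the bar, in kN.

P ≈ 62.7 kN (tensile)

With the walls removed the bar would change length by δ_free = Σ αᵢΔT Lᵢ = 1.9×10⁻⁶×106×475 + 25.9×10⁻⁶×106×370 + 10.5×10⁻⁶×106×190 = 1.323 mm.
The rigid supports impose zero overall length change; the single axial force P common to all segments must satisfy P Σ Lᵢ/(AᵢEᵢ) = δ_free.
Σ Lᵢ/(AᵢEᵢ) = 475/(295×144×10³) + 370/(1100×45×10³) + 190/(725×108×10³) = 2.108×10⁻⁵ mm/N.
So P = 1.323 / 2.108×10⁻⁵ = 62.75 kN, tensile.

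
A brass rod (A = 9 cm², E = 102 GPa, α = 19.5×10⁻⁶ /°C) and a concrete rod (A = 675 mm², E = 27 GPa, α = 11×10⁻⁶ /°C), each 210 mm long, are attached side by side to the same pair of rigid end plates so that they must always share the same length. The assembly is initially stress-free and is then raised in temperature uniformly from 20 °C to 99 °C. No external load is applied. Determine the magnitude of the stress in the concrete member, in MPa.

σ ≈ 15.1 MPa (tensile)

Both members must finish at the same length. With the larger α, the brass tends to over-expand; the plates restrain it, putting the brass in compression and the concrete in tension. With no external load the two internal forces are equal and opposite, magnitude P.
Equating the net (thermal + elastic) strains gives |α₁ − α₂|·ΔT = P·[1/(A₁E₁) + 1/(A₂E₂)].
|α₁ − α₂|·ΔT = 8.5×10⁻⁶ × 79 = 0.0006715.
1/(A₁E₁) + 1/(A₂E₂) = 1/(900×102×10³) + 1/(675×27×10³) = 6.576×10⁻⁸ N⁻¹.
P = 0.0006715 / 6.576×10⁻⁸ = 10210 N = 10.21 kN.
σ_{concrete} = P/A₂ = 10210/675 = 15.13 MPa, tensile.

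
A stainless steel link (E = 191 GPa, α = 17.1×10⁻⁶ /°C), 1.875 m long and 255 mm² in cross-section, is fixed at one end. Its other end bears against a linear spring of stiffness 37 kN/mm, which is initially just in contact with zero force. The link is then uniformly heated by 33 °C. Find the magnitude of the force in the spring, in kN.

P ≈ 16.1 kN

If the spring were absent the link would lengthen by αΔT L = 17.1×10⁻⁶ × 33 × 1875 = 1.058 mm.
With a force P in the spring, the elastic change of the link is PL/(AE) and that of the spring is P/k; compatibility requires their sum to equal δ_free.
So P = δ_free / [L/(AE) + 1/k] = 1.058 / [ 1875/(255×191×10³) + 1/(37×10³) ].
P = 1.058 / 6.552×10⁻⁵ = 16150 N.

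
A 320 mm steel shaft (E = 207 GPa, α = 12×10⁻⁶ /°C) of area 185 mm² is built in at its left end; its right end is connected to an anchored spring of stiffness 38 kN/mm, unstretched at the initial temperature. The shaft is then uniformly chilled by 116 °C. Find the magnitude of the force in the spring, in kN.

The unrestrained thermal change is αΔT L = 12×10⁻⁶ × 116 × 320 = 0.4454 mm.
Let P be the tensile force in the spring. The shaft extends elastically by PL/(AE) and the spring stretches by P/k; together these equal δ_free.
So P = δ_free / [L/(AE) + 1/k] = 0.4454 / [ 320/(185×207×10³) + 1/(38×10³) ].
P = 0.4454 / 3.467×10⁻⁵ = 12850 N.

P ≈ 12.8 kN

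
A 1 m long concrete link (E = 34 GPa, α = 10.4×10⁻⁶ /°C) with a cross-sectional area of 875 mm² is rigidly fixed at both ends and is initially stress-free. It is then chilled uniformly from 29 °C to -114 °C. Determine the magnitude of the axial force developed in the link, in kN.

P ≈ 44.2 kN (tensile)

With zero net strain, σ = E·αΔT = 34 GPa × 10.4×10⁻⁶ × 143 = 50.56 MPa.
P = AEαΔT = 875 × 34×10³ × 10.4×10⁻⁶ × 143 = 44.24 kN (tensile).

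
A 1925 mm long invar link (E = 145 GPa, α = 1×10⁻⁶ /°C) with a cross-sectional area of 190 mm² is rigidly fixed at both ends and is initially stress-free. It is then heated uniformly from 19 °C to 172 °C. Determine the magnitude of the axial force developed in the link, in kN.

Full restraint means ε = 0, so the stress is σ = EαΔT = 145×10³ × 1×10⁻⁶ × 153 = 22.18 MPa.
Axial force P = σA = 22.18 × 190 = 4215 N = 4.215 kN, compressive.

P ≈ 4.22 kN (compressive)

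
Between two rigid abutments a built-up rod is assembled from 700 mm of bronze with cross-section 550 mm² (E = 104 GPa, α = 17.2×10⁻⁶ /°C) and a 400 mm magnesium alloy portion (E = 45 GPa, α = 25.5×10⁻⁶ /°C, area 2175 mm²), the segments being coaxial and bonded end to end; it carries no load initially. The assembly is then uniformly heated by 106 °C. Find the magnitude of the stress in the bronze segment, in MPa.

With the walls removed the bar would change length by δ_free = Σ αᵢΔT Lᵢ = 17.2×10⁻⁶×106×700 + 25.5×10⁻⁶×106×400 = 2.357 mm.
Since the ends are fixed, an axial force P builds up, equal in every segment, with P · Σ Lᵢ/(AᵢEᵢ) = δ_free.
The series flexibility is Σ Lᵢ/(AᵢEᵢ) = 700/(550×104×10³) + 400/(2175×45×10³) = 1.632×10⁻⁵ mm/N.
P = 2.357 / 1.632×10⁻⁵ = 144400 N = 144.4 kN, compressive.
σ_{bronze} = P / A = 144400 / 550 = 262.6 MPa.

σ ≈ 263 MPa (compressive)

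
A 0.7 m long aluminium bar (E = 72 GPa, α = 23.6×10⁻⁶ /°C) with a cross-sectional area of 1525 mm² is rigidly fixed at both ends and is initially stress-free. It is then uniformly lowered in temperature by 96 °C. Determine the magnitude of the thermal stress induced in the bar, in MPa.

σ ≈ 163 MPa (tensile)

The supports are rigid, so the total axial strain is zero. The restrained thermal strain is ε = αΔT = 23.6×10⁻⁶ × 96 = 2265.6×10⁻⁶.
σ = EαΔT = 72×10³ × 23.6×10⁻⁶ × 96 = 163.1 MPa (tensile; the bar is trying to contract).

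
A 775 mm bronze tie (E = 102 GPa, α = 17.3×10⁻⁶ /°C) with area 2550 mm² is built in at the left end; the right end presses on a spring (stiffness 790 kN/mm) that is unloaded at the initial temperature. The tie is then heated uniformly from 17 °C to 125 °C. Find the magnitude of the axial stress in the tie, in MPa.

If the spring were absent the tie would lengthen by αΔT L = 17.3×10⁻⁶ × 108 × 775 = 1.448 mm.
Let P be the compressive force at the spring. The tie shortens elastically by PL/(AE) and the spring compresses by P/k; together these equal δ_free.
P [ L/(AE) + 1/k ] = δ_free → P [ 775/(2550×102×10³) + 1/(790×10³) ] = 1.448.
P = 1.448 / 4.245×10⁻⁶ = 341100 N.
σ = P/A = 341100/2550 = 133.8 MPa.

σ ≈ 134 MPa (compressive)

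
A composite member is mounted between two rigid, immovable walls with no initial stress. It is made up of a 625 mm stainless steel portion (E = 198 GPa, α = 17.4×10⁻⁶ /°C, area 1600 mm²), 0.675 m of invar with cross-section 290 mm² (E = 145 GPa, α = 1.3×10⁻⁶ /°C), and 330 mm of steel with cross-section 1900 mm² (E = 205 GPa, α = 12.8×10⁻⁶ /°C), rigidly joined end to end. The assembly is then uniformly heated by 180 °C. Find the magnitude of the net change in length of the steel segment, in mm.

|ΔL| ≈ 0.631 mm

Free thermal expansion of the whole bar: Σ αᵢΔT Lᵢ = 17.4×10⁻⁶×180×625 + 1.3×10⁻⁶×180×675 + 12.8×10⁻⁶×180×330 = 2.876 mm.
The rigid supports impose zero overall length change; the single axial force P common to all segments must satisfy P Σ Lᵢ/(AᵢEᵢ) = δ_free.
Σ Lᵢ/(AᵢEᵢ) = 625/(1600×198×10³) + 675/(290×145×10³) + 330/(1900×205×10³) = 1.887×10⁻⁵ mm/N.
Hence P = δ_free / Σ(L/AE) = 2.876/1.887×10⁻⁵ = 152.4 kN (compressive).
For the steel segment, free thermal change = 12.8×10⁻⁶×180×330 = 0.7603 mm and elastic change from P = 152400×330/(1900×205×10³) = 0.1291 mm; these oppose, so the net change is 0.631 mm (segment lengthens).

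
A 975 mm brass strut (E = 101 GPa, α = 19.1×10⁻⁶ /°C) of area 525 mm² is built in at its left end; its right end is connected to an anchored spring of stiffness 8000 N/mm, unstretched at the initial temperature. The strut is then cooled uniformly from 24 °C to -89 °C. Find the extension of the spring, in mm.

δ ≈ 1.83 mm

If the spring were absent the strut would shorten by αΔT L = 19.1×10⁻⁶ × 113 × 975 = 2.104 mm.
With a force P in the spring, the elastic change of the strut is PL/(AE) and that of the spring is P/k; compatibility requires their sum to equal δ_free.
P [ L/(AE) + 1/k ] = δ_free → P [ 975/(525×101×10³) + 1/(8000) ] = 2.104.
P = 2.104 / 0.0001434 = 14680 N.
Spring extension = P/k = 14680/(8000) = 1.834 mm.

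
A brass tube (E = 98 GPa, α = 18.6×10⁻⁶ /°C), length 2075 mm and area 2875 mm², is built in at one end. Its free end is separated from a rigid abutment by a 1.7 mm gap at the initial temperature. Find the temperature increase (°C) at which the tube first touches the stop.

The gap closes when αΔT L = 1.7 mm, since the tube is still unstressed at that instant.
ΔT = 1.7 / (18.6×10⁻⁶ × 2075) = 44.05 °C.

ΔT ≈ 44 °C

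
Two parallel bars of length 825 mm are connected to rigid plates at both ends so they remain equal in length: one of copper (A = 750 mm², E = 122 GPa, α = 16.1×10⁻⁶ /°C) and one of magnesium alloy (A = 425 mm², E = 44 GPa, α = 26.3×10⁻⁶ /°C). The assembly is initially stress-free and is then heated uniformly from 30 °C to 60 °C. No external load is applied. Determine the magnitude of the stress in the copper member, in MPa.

Equilibrium of a rigid end plate with no external load gives equal and opposite internal forces ±P in the two members. Since α_{magnesium alloy} > α_{copper}, heating drives the magnesium alloy into compression and the copper into tension.
Equating the net (thermal + elastic) strains gives |α₁ − α₂|·ΔT = P·[1/(A₁E₁) + 1/(A₂E₂)].
|α₁ − α₂|·ΔT = 10.2×10⁻⁶ × 30 = 0.000306.
1/(A₁E₁) + 1/(A₂E₂) = 1/(750×122×10³) + 1/(425×44×10³) = 6.44×10⁻⁸ N⁻¹.
So P = 0.000306 / 6.44×10⁻⁸ = 4.751 kN.
σ_{copper} = P/A₁ = 4751/750 = 6.335 MPa, tensile.

σ ≈ 6.33 MPa (tensile)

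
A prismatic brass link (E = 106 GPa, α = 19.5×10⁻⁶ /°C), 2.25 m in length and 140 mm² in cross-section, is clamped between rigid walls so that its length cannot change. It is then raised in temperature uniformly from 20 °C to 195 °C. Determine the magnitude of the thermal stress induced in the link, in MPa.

With length fixed, the mechanical strain must cancel the thermal strain αΔT = 19.5×10⁻⁶ × 175 = 3412.5×10⁻⁶.
Hence σ = E·αΔT = 106×10³ × 3412.5×10⁻⁶ = 361.7 MPa, compressive.

σ ≈ 362 MPa (compressive)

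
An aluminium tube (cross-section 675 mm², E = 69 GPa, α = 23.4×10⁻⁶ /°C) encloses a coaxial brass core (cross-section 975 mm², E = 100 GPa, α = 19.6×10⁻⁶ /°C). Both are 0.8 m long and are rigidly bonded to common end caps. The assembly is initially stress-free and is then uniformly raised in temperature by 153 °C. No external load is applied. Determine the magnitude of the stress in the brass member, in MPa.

Both members must finish at the same length. With the larger α, the aluminium tends to over-expand; the plates restrain it, putting the aluminium in compression and the brass in tension. With no external load the two internal forces are equal and opposite, magnitude P.
Compatibility of the two members (thermal + elastic change equal): (α₁ − α₂)ΔT = P·[1/(A₁E₁) + 1/(A₂E₂)].
|α₁ − α₂|·ΔT = 3.8×10⁻⁶ × 153 = 0.0005814.
1/(A₁E₁) + 1/(A₂E₂) = 1/(675×69×10³) + 1/(975×100×10³) = 3.173×10⁻⁸ N⁻¹.
P = 0.0005814 / 3.173×10⁻⁸ = 18320 N = 18.32 kN.
σ_{brass} = P/A₂ = 18320/975 = 18.79 MPa, tensile.

σ ≈ 18.8 MPa (tensile)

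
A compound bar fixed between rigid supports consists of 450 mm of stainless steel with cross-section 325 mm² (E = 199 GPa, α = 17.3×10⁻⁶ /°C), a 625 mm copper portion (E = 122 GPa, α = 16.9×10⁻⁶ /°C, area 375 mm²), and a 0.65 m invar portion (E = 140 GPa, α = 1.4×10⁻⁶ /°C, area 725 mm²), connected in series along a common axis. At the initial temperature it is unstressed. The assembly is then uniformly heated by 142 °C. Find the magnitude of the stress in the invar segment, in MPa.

Free thermal expansion of the whole bar: Σ αᵢΔT Lᵢ = 17.3×10⁻⁶×142×450 + 16.9×10⁻⁶×142×625 + 1.4×10⁻⁶×142×650 = 2.735 mm.
The walls prevent any net length change, so an axial force P (same in every segment) develops. Compatibility: P · Σ Lᵢ/(AᵢEᵢ) = δ_free.
Σ Lᵢ/(AᵢEᵢ) = 450/(325×199×10³) + 625/(375×122×10³) + 650/(725×140×10³) = 2.702×10⁻⁵ mm/N.
P = 2.735 / 2.702×10⁻⁵ = 101200 N = 101.2 kN, compressive.
σ_{invar} = P / A = 101200 / 725 = 139.6 MPa.

σ ≈ 140 MPa (compressive)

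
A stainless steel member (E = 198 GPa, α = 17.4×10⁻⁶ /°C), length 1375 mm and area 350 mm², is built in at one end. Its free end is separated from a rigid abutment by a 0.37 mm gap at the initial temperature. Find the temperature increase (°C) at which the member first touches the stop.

ΔT ≈ 15.5 °C

The gap closes when αΔT L = 0.37 mm, since the member is still unstressed at that instant.
So ΔT = g/(αL) = 0.37/(17.4×10⁻⁶ × 1375) = 15.46 °C.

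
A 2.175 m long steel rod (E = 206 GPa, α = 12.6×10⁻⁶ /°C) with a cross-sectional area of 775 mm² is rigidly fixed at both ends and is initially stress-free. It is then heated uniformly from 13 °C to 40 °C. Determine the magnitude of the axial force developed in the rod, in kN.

P ≈ 54.3 kN (compressive)

With zero net strain, σ = E·αΔT = 206 GPa × 12.6×10⁻⁶ × 27 = 70.08 MPa.
P = AEαΔT = 775 × 206×10³ × 12.6×10⁻⁶ × 27 = 54.31 kN (compressive).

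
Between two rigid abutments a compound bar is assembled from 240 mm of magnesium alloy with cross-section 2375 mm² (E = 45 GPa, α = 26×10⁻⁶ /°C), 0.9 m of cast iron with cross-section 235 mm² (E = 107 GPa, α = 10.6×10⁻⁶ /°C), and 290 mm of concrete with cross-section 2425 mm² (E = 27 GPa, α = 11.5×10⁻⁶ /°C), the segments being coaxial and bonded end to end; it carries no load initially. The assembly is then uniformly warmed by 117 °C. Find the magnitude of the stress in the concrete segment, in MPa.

If the supports were absent, the total length change would be Σ αᵢΔT Lᵢ = 26×10⁻⁶×117×240 + 10.6×10⁻⁶×117×900 + 11.5×10⁻⁶×117×290 = 2.236 mm.
The walls prevent any net length change, so an axial force P (same in every segment) develops. Compatibility: P · Σ Lᵢ/(AᵢEᵢ) = δ_free.
The series flexibility is Σ Lᵢ/(AᵢEᵢ) = 240/(2375×45×10³) + 900/(235×107×10³) + 290/(2425×27×10³) = 4.247×10⁻⁵ mm/N.
P = 2.236 / 4.247×10⁻⁵ = 52660 N = 52.66 kN, compressive.
σ_{concrete} = P / A = 52660 / 2425 = 21.72 MPa.

σ ≈ 21.7 MPa (compressive)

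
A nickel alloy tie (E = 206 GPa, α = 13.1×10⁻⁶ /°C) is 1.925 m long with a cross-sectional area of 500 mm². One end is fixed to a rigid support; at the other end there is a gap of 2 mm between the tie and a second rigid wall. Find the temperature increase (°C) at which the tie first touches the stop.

ΔT ≈ 79.3 °C

The gap closes when αΔT L = 2 mm, since the tie is still unstressed at that instant.
ΔT = 2 / (13.1×10⁻⁶ × 1925) = 79.31 °C.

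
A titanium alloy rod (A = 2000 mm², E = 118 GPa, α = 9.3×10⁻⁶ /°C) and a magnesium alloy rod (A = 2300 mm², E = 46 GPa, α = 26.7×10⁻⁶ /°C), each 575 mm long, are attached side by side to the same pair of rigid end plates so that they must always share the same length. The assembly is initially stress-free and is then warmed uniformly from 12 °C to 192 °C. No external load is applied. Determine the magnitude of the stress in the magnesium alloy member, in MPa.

σ ≈ 99.5 MPa (compressive)

Equilibrium of a rigid end plate with no external load gives equal and opposite internal forces ±P in the two members. Since α_{magnesium alloy} > α_{titanium alloy}, heating drives the magnesium alloy into compression and the titanium alloy into tension.
Equating the net (thermal + elastic) strains gives |α₁ − α₂|·ΔT = P·[1/(A₁E₁) + 1/(A₂E₂)].
|α₁ − α₂|·ΔT = 17.4×10⁻⁶ × 180 = 0.003132.
1/(A₁E₁) + 1/(A₂E₂) = 1/(2000×118×10³) + 1/(2300×46×10³) = 1.369×10⁻⁸ N⁻¹.
So P = 0.003132 / 1.369×10⁻⁸ = 228.8 kN.
σ_{magnesium alloy} = P/A₂ = 228800/2300 = 99.48 MPa, compressive.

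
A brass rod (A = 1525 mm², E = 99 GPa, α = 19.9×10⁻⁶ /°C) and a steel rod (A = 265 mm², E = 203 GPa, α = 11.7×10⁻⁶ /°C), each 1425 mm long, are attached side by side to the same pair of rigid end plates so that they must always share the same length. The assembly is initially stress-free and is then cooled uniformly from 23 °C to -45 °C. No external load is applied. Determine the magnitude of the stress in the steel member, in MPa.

Both members must finish at the same length. With the larger α, the brass tends to over-contract; the plates restrain it, putting the brass in tension and the steel in compression. With no external load the two internal forces are equal and opposite, magnitude P.
Compatibility of the two members (thermal + elastic change equal): (α₁ − α₂)ΔT = P·[1/(A₁E₁) + 1/(A₂E₂)].
|α₁ − α₂|·ΔT = 8.2×10⁻⁶ × 68 = 0.0005576.
1/(A₁E₁) + 1/(A₂E₂) = 1/(1525×99×10³) + 1/(265×203×10³) = 2.521×10⁻⁸ N⁻¹.
P = 0.0005576 / 2.521×10⁻⁸ = 22120 N = 22.12 kN.
σ_{steel} = P/A₂ = 22120/265 = 83.46 MPa, compressive.

σ ≈ 83.5 MPa (compressive)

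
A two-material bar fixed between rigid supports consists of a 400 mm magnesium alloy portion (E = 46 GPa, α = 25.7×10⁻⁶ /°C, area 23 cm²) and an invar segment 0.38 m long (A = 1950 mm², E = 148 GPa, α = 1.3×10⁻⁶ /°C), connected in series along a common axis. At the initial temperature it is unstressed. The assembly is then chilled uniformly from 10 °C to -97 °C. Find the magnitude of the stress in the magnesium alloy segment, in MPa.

σ ≈ 98.3 MPa (tensile)

If the supports were absent, the total length change would be Σ αᵢΔT Lᵢ = 25.7×10⁻⁶×107×400 + 1.3×10⁻⁶×107×380 = 1.153 mm.
The walls prevent any net length change, so an axial force P (same in every segment) develops. Compatibility: P · Σ Lᵢ/(AᵢEᵢ) = δ_free.
The series flexibility is Σ Lᵢ/(AᵢEᵢ) = 400/(2300×46×10³) + 380/(1950×148×10³) = 5.097×10⁻⁶ mm/N.
Hence P = δ_free / Σ(L/AE) = 1.153/5.097×10⁻⁶ = 226.2 kN (tensile).
σ_{magnesium alloy} = P / A = 226200 / 2300 = 98.33 MPa.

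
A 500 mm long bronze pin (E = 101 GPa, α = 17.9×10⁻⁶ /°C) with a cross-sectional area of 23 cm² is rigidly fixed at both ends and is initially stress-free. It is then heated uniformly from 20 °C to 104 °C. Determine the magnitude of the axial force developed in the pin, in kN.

P ≈ 349 kN (compressive)

With zero net strain, σ = E·αΔT = 101 GPa × 17.9×10⁻⁶ × 84 = 151.9 MPa.
P = AEαΔT = 2300 × 101×10³ × 17.9×10⁻⁶ × 84 = 349.3 kN (compressive).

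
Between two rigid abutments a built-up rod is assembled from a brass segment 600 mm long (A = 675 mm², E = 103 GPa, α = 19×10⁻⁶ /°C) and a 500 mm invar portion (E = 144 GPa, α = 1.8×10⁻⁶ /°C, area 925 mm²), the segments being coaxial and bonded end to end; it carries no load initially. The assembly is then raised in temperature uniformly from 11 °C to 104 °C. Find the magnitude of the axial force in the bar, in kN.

P ≈ 92.4 kN (compressive)

Free thermal expansion of the whole bar: Σ αᵢΔT Lᵢ = 19×10⁻⁶×93×600 + 1.8×10⁻⁶×93×500 = 1.144 mm.
The walls prevent any net length change, so an axial force P (same in every segment) develops. Compatibility: P · Σ Lᵢ/(AᵢEᵢ) = δ_free.
Σ Lᵢ/(AᵢEᵢ) = 600/(675×103×10³) + 500/(925×144×10³) = 1.238×10⁻⁵ mm/N.
P = 1.144 / 1.238×10⁻⁵ = 92370 N = 92.37 kN, compressive.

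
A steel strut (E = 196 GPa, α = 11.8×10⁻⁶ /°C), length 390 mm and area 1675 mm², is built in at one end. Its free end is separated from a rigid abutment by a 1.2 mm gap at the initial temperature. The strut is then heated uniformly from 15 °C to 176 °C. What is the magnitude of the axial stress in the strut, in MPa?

σ ≈ 0 MPa

Unrestrained expansion: δ_free = αΔT L = 11.8×10⁻⁶ × 161 × 390 = 0.7409 mm.
Since δ_free = 0.741 mm is less than the 1.2 mm gap, the strut never touches the wall. No axial force develops.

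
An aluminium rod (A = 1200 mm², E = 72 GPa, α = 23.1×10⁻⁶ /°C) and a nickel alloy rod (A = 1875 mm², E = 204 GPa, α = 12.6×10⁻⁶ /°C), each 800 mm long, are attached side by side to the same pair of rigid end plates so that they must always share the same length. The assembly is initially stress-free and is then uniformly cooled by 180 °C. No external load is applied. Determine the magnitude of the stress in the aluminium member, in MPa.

Equilibrium of a rigid end plate with no external load gives equal and opposite internal forces ±P in the two members. Since α_{aluminium} > α_{nickel alloy}, cooling drives the aluminium into tension and the nickel alloy into compression.
Equating the net (thermal + elastic) strains gives |α₁ − α₂|·ΔT = P·[1/(A₁E₁) + 1/(A₂E₂)].
|α₁ − α₂|·ΔT = 10.5×10⁻⁶ × 180 = 0.00189.
1/(A₁E₁) + 1/(A₂E₂) = 1/(1200×72×10³) + 1/(1875×204×10³) = 1.419×10⁻⁸ N⁻¹.
P = 0.00189 / 1.419×10⁻⁸ = 133200 N = 133.2 kN.
σ_{aluminium} = P/A₁ = 133200/1200 = 111 MPa, tensile.

σ ≈ 111 MPa (tensile)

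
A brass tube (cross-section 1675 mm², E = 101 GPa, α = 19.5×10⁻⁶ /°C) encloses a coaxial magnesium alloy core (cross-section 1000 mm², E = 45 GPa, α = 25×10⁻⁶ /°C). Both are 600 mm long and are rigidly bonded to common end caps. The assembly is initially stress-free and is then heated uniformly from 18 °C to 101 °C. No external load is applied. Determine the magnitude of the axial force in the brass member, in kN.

P ≈ 16.2 kN (tensile in the brass)

Both members must finish at the same length. With the larger α, the magnesium alloy tends to over-expand; the plates restrain it, putting the magnesium alloy in compression and the brass in tension. With no external load the two internal forces are equal and opposite, magnitude P.
Equating the net (thermal + elastic) strains gives |α₁ − α₂|·ΔT = P·[1/(A₁E₁) + 1/(A₂E₂)].
|α₁ − α₂|·ΔT = 5.5×10⁻⁶ × 83 = 0.0004565.
1/(A₁E₁) + 1/(A₂E₂) = 1/(1675×101×10³) + 1/(1000×45×10³) = 2.813×10⁻⁸ N⁻¹.
P = 0.0004565 / 2.813×10⁻⁸ = 16230 N = 16.23 kN.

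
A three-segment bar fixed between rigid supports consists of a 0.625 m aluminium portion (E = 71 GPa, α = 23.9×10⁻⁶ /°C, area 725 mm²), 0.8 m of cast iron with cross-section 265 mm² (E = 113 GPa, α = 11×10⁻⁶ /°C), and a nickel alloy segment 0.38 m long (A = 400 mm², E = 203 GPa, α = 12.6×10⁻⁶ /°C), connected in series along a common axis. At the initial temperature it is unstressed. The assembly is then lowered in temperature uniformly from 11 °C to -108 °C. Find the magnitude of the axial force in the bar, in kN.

P ≈ 78 kN (tensile)

Free thermal contraction of the whole bar: Σ αᵢΔT Lᵢ = 23.9×10⁻⁶×119×625 + 11×10⁻⁶×119×800 + 12.6×10⁻⁶×119×380 = 3.395 mm.
The walls prevent any net length change, so an axial force P (same in every segment) develops. Compatibility: P · Σ Lᵢ/(AᵢEᵢ) = δ_free.
Σ Lᵢ/(AᵢEᵢ) = 625/(725×71×10³) + 800/(265×113×10³) + 380/(400×203×10³) = 4.354×10⁻⁵ mm/N.
P = 3.395 / 4.354×10⁻⁵ = 77970 N = 77.97 kN, tensile.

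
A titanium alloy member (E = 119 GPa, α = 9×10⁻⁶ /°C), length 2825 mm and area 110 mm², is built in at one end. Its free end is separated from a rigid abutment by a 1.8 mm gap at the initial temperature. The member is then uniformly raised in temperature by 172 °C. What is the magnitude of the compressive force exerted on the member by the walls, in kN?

If the wall were absent the member would grow by αΔT L = 9×10⁻⁶ × 172 × 2825 = 4.373 mm.
The gap closes (δ_free > 1.8 mm) and the wall then resists a further 4.373 − 1.8 = 2.573 mm of expansion.
So σ = E(δ_free − g)/L = 119×10³ × 2.573/2825 = 108.4 MPa.
P = σA = 108.4 × 110 = 11.92 kN.

P ≈ 11.9 kN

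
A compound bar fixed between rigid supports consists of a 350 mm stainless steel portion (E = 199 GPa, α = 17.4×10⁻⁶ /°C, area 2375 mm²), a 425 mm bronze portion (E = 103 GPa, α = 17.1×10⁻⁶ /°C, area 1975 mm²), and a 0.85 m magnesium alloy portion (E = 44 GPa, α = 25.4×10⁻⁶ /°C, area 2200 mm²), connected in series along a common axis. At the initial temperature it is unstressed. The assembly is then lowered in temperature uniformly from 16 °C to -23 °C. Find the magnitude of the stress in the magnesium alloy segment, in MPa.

With the walls removed the bar would change length by δ_free = Σ αᵢΔT Lᵢ = 17.4×10⁻⁶×39×350 + 17.1×10⁻⁶×39×425 + 25.4×10⁻⁶×39×850 = 1.363 mm.
The walls prevent any net length change, so an axial force P (same in every segment) develops. Compatibility: P · Σ Lᵢ/(AᵢEᵢ) = δ_free.
Σ Lᵢ/(AᵢEᵢ) = 350/(2375×199×10³) + 425/(1975×103×10³) + 850/(2200×44×10³) = 1.161×10⁻⁵ mm/N.
P = 1.363 / 1.161×10⁻⁵ = 117400 N = 117.4 kN, tensile.
σ_{magnesium alloy} = P / A = 117400 / 2200 = 53.36 MPa.

σ ≈ 53.4 MPa (tensile)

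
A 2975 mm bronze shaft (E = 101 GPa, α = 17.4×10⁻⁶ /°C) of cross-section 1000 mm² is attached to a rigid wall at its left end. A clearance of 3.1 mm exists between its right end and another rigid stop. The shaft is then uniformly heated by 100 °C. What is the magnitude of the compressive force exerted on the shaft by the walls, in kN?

If the wall were absent the shaft would grow by αΔT L = 17.4×10⁻⁶ × 100 × 2975 = 5.176 mm.
After closing the 3.1 mm clearance, 5.176 − 3.1 = 2.076 mm of expansion remains to be suppressed by the wall.
Compatibility: PL/(AE) = 2.076 mm, so σ = P/A = E × (2.076/2975) = 70.5 MPa.
P = σA = 70.5 × 1000 = 70.5 kN.

P ≈ 70.5 kN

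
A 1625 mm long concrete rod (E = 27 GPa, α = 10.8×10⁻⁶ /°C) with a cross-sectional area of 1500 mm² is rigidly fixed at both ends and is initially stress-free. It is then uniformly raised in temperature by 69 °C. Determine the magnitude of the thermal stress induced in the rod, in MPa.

The supports are rigid, so the total axial strain is zero. The restrained thermal strain is ε = αΔT = 10.8×10⁻⁶ × 69 = 745.2×10⁻⁶.
Hence σ = E·αΔT = 27×10³ × 745.2×10⁻⁶ = 20.12 MPa, compressive.

σ ≈ 20.1 MPa (compressive)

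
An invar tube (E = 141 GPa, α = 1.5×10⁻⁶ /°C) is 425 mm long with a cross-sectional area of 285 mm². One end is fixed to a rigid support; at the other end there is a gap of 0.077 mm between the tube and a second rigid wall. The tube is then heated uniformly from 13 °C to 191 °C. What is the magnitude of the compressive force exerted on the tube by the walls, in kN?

Free thermal elongation = αΔT L = 1.5×10⁻⁶ × 178 × 425 = 0.1135 mm.
After closing the 0.077 mm clearance, 0.1135 − 0.077 = 0.03647 mm of expansion remains to be suppressed by the wall.
Compatibility: PL/(AE) = 0.03647 mm, so σ = P/A = E × (0.03647/425) = 12.1 MPa.
Force on the wall = σA = 12.1 × 285 mm² = 3.449 kN.

P ≈ 3.45 kN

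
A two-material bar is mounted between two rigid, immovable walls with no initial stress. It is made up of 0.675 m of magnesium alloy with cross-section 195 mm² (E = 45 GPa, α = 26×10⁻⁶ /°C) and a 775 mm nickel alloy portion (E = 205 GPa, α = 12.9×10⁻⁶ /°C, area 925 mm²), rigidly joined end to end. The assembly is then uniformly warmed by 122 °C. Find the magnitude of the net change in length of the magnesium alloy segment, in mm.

If the supports were absent, the total length change would be Σ αᵢΔT Lᵢ = 26×10⁻⁶×122×675 + 12.9×10⁻⁶×122×775 = 3.361 mm.
The rigid supports impose zero overall length change; the single axial force P common to all segments must satisfy P Σ Lᵢ/(AᵢEᵢ) = δ_free.
The series flexibility is Σ Lᵢ/(AᵢEᵢ) = 675/(195×45×10³) + 775/(925×205×10³) = 8.101×10⁻⁵ mm/N.
P = 3.361 / 8.101×10⁻⁵ = 41490 N = 41.49 kN, compressive.
For the magnesium alloy segment, free thermal change = 26×10⁻⁶×122×675 = 2.141 mm and elastic change from P = 41490×675/(195×45×10³) = 3.191 mm; these oppose, so the net change is 1.05 mm (segment shortens).

|ΔL| ≈ 1.05 mm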